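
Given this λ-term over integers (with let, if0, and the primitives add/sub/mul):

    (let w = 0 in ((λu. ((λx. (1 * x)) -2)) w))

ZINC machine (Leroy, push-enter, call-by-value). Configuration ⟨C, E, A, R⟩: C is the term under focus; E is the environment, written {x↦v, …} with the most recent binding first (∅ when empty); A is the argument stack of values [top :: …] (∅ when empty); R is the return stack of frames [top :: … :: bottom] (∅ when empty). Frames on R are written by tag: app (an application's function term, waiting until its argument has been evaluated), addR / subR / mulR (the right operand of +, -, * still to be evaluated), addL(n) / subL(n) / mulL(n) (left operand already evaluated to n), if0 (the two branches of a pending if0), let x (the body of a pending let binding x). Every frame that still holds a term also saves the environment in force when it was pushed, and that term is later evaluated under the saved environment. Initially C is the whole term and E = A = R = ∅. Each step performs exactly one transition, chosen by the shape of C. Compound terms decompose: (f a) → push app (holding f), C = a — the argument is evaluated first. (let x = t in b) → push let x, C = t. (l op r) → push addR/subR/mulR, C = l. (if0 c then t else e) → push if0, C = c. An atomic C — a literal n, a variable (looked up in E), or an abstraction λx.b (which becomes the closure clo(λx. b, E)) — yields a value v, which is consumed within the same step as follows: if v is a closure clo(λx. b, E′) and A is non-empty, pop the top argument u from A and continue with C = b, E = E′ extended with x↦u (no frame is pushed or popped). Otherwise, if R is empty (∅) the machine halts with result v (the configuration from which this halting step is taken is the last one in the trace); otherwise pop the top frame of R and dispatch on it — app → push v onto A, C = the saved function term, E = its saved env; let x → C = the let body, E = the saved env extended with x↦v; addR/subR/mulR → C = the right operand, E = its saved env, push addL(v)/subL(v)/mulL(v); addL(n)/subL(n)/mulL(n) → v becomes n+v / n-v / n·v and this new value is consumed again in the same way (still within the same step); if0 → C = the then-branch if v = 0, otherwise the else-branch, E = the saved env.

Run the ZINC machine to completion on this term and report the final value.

t=0: [C=(let w = 0 in ((λu. ((λx. (1 * x)) -2)) w)) | E=∅ | A=∅ | R=∅]
t=1: [C=0 | E=∅ | A=∅ | R=[let w]]
t=2: [C=((λu. ((λx. (1 * x)) -2)) w) | E={w↦0} | A=∅ | R=∅]
t=3: [C=w | E={w↦0} | A=∅ | R=[app]]
t=4: [C=(λu. ((λx. (1 * x)) -2)) | E={w↦0} | A=[0] | R=∅]
t=5: [C=((λx. (1 * x)) -2) | E={u↦0, w↦0} | A=∅ | R=∅]
t=6: [C=-2 | E={u↦0, w↦0} | A=∅ | R=[app]]
t=7: [C=(λx. (1 * x)) | E={u↦0, w↦0} | A=[-2] | R=∅]
t=8: [C=(1 * x) | E={x↦-2, u↦0, w↦0} | A=∅ | R=∅]
t=9: [C=1 | E={x↦-2, u↦0, w↦0} | A=∅ | R=[mulR]]
t=10: [C=x | E={x↦-2, u↦0, w↦0} | A=∅ | R=[mulL(1)]]
→ final value -2

Answer: -2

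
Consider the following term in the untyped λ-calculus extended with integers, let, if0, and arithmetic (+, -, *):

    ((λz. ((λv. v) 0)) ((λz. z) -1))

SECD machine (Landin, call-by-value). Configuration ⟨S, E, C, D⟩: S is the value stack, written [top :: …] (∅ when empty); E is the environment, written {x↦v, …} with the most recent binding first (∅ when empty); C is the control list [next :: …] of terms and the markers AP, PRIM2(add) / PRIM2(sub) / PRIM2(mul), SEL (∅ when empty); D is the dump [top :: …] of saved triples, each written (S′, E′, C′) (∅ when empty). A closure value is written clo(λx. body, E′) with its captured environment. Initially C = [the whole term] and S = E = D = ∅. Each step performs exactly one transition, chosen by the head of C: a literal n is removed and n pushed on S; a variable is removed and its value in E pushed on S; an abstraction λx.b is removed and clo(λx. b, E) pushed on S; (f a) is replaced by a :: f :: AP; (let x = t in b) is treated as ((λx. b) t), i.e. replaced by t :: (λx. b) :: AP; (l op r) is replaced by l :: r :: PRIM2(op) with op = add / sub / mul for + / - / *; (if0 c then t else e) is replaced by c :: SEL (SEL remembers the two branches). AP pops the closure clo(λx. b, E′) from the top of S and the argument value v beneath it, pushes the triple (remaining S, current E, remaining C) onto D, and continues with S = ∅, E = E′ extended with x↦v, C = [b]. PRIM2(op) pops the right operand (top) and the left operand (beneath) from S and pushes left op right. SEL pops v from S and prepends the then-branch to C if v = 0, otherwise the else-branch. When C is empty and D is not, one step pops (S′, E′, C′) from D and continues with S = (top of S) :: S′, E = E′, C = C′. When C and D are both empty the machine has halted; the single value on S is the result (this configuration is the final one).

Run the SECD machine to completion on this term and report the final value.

t=0: ⟨S=∅; E=∅; C=[((λz. ((λv. v) 0)) ((λz. z) -1))]; D=∅⟩
t=1: ⟨S=∅; E=∅; C=[((λz. z) -1) :: (λz. ((λv. v) 0)) :: AP]; D=∅⟩
t=2: ⟨S=∅; E=∅; C=[-1 :: (λz. z) :: AP :: (λz. ((λv. v) 0)) :: AP]; D=∅⟩
t=3: ⟨S=[-1]; E=∅; C=[(λz. z) :: AP :: (λz. ((λv. v) 0)) :: AP]; D=∅⟩
t=4: ⟨S=[clo(λz. z, ∅) :: -1]; E=∅; C=[AP :: (λz. ((λv. v) 0)) :: AP]; D=∅⟩
t=5: ⟨S=∅; E={z↦-1}; C=[z]; D=[(∅, ∅, [(λz. ((λv. v) 0)) :: AP])]⟩
t=6: ⟨S=[-1]; E={z↦-1}; C=∅; D=[(∅, ∅, [(λz. ((λv. v) 0)) :: AP])]⟩
t=7: ⟨S=[-1]; E=∅; C=[(λz. ((λv. v) 0)) :: AP]; D=∅⟩
t=8: ⟨S=[clo(λz. ((λv. v) 0), ∅) :: -1]; E=∅; C=[AP]; D=∅⟩
t=9: ⟨S=∅; E={z↦-1}; C=[((λv. v) 0)]; D=[(∅, ∅, ∅)]⟩
t=10: ⟨S=∅; E={z↦-1}; C=[0 :: (λv. v) :: AP]; D=[(∅, ∅, ∅)]⟩
t=11: ⟨S=[0]; E={z↦-1}; C=[(λv. v) :: AP]; D=[(∅, ∅, ∅)]⟩
t=12: ⟨S=[clo(λv. v, {z↦-1}) :: 0]; E={z↦-1}; C=[AP]; D=[(∅, ∅, ∅)]⟩
t=13: ⟨S=∅; E={v↦0, z↦-1}; C=[v]; D=[(∅, {z↦-1}, ∅) :: (∅, ∅, ∅)]⟩
t=14: ⟨S=[0]; E={v↦0, z↦-1}; C=∅; D=[(∅, {z↦-1}, ∅) :: (∅, ∅, ∅)]⟩
t=15: ⟨S=[0]; E={z↦-1}; C=∅; D=[(∅, ∅, ∅)]⟩
t=16: ⟨S=[0]; E=∅; C=∅; D=∅⟩
→ final value 0

Answer: 0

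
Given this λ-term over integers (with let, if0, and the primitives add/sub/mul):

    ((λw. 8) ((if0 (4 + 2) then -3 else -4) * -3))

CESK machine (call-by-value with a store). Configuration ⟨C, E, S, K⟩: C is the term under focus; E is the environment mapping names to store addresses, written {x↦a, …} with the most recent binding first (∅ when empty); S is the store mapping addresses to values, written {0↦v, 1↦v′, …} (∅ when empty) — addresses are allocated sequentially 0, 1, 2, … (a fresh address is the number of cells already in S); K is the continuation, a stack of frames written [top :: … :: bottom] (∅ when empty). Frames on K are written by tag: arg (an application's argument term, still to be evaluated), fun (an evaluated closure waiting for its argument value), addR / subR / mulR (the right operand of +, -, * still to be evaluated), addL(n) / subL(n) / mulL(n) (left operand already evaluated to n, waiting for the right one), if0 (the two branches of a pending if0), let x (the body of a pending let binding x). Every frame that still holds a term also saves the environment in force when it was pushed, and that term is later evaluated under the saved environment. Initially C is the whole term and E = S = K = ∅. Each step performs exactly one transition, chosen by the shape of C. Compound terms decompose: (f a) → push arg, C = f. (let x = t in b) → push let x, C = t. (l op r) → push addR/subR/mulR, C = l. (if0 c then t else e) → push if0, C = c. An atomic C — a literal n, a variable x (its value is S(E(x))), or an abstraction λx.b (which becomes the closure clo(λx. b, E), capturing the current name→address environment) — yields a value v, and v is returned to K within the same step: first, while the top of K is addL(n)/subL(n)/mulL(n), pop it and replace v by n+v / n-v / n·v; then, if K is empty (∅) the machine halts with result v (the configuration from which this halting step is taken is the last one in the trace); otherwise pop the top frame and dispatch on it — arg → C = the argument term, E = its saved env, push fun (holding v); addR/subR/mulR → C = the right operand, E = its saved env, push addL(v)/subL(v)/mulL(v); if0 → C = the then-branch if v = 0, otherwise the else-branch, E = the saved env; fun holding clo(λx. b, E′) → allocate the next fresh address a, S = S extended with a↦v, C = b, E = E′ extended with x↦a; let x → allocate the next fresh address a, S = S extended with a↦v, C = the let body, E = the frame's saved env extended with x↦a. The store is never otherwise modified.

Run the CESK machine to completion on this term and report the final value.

Answer: 8

Machine steps:
0. ⟨C=((λw. 8) ((if0 (4 + 2) then -3 else -4) * -3)); E=∅; S=∅; K=∅⟩
1. ⟨C=(λw. 8); E=∅; S=∅; K=[arg]⟩
2. ⟨C=((if0 (4 + 2) then -3 else -4) * -3); E=∅; S=∅; K=[fun]⟩
3. ⟨C=(if0 (4 + 2) then -3 else -4); E=∅; S=∅; K=[mulR :: fun]⟩
4. ⟨C=(4 + 2); E=∅; S=∅; K=[if0 :: mulR :: fun]⟩
5. ⟨C=4; E=∅; S=∅; K=[addR :: if0 :: mulR :: fun]⟩
6. ⟨C=2; E=∅; S=∅; K=[addL(4) :: if0 :: mulR :: fun]⟩
7. ⟨C=-4; E=∅; S=∅; K=[mulR :: fun]⟩
8. ⟨C=-3; E=∅; S=∅; K=[mulL(-4) :: fun]⟩
9. ⟨C=8; E={w↦0}; S={0↦12}; K=∅⟩
→ final value 8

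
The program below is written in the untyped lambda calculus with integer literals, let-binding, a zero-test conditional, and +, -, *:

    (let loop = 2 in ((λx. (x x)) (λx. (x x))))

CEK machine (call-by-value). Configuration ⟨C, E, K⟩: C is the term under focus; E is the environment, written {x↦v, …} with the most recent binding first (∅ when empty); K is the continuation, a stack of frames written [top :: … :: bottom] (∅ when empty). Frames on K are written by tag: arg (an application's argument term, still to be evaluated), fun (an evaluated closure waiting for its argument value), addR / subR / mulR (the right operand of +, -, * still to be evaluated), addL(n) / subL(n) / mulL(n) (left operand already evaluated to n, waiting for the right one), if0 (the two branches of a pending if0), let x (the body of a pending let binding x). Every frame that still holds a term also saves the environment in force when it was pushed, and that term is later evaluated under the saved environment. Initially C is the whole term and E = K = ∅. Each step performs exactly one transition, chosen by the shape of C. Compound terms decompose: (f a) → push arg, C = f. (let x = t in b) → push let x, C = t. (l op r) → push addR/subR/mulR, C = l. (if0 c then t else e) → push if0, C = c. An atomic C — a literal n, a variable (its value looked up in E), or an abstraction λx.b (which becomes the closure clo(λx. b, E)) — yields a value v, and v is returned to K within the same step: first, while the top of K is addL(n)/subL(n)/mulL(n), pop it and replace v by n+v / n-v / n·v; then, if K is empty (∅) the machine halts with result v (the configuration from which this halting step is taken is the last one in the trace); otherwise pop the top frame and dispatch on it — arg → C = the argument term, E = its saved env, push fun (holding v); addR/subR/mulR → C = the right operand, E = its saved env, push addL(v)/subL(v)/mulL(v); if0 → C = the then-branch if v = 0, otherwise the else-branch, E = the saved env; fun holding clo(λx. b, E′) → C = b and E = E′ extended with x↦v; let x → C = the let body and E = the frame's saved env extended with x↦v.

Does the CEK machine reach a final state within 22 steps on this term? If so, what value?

Answer: DIVERGES (no final state within 22 steps)

Execution trace:
[0] [C=(let loop = 2 in ((λx. (x x)) (λx. (x x)))) | E=∅ | K=∅]
[1] [C=2 | E=∅ | K=[let loop]]
[2] [C=((λx. (x x)) (λx. (x x))) | E={loop↦2} | K=∅]
[3] [C=(λx. (x x)) | E={loop↦2} | K=[arg]]
[4] [C=(λx. (x x)) | E={loop↦2} | K=[fun]]
[5] [C=(x x) | E={x↦clo(λx. (x x), {loop↦2}), loop↦2} | K=∅]
[6] [C=x | E={x↦clo(λx. (x x), {loop↦2}), loop↦2} | K=[arg]]
[7] [C=x | E={x↦clo(λx. (x x), {loop↦2}), loop↦2} | K=[fun]]
… configuration repeats with period 3 (steps 5–7 recur indefinitely) …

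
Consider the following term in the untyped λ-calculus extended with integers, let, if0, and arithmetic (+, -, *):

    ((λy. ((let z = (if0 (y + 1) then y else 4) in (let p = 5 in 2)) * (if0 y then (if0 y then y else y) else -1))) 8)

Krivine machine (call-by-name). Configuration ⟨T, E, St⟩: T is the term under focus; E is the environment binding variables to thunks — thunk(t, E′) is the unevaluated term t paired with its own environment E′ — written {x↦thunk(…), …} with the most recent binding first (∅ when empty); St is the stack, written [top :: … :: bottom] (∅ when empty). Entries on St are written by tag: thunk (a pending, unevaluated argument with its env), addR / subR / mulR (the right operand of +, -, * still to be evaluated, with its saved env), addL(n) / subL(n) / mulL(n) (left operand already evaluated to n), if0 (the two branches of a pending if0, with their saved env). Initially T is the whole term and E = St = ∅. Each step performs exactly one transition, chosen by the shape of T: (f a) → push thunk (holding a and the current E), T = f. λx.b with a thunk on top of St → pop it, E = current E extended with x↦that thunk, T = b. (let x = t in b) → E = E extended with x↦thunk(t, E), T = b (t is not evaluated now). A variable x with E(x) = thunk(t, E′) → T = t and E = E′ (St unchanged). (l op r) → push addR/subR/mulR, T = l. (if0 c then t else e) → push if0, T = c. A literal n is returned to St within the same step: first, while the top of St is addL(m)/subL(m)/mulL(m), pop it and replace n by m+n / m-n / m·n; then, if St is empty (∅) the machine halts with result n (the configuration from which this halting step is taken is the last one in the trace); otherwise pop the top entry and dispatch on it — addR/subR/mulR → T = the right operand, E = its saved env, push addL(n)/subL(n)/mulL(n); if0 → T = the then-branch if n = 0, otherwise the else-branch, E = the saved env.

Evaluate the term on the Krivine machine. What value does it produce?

Answer: -2

Execution trace:
t=0: <T=((λy. ((let z = (if0 (y + 1) then y else 4) in (let p = 5 in 2)) * (if0 y then (if0 y then y else y) else -1))) 8), E=∅, St=∅>
t=1: <T=(λy. ((let z = (if0 (y + 1) then y else 4) in (let p = 5 in 2)) * (if0 y then (if0 y then y else y) else -1))), E=∅, St=[thunk]>
t=2: <T=((let z = (if0 (y + 1) then y else 4) in (let p = 5 in 2)) * (if0 y then (if0 y then y else y) else -1)), E={y↦thunk(8, ∅)}, St=∅>
t=3: <T=(let z = (if0 (y + 1) then y else 4) in (let p = 5 in 2)), E={y↦thunk(8, ∅)}, St=[mulR]>
t=4: <T=(let p = 5 in 2), E={z↦thunk((if0 (y + 1) then y else 4), {y↦thunk(8, ∅)}), y↦thunk(8, ∅)}, St=[mulR]>
t=5: <T=2, E={p↦thunk(5, {z↦thunk((if0 (y + 1) then y else 4), {y↦thunk(8, ∅)}), y↦thunk(8, ∅)}), z↦thunk((if0 (y + 1) then y else 4), {y↦thunk(8, ∅)}), y↦thunk(8, ∅)}, St=[mulR]>
t=6: <T=(if0 y then (if0 y then y else y) else -1), E={y↦thunk(8, ∅)}, St=[mulL(2)]>
t=7: <T=y, E={y↦thunk(8, ∅)}, St=[if0 :: mulL(2)]>
t=8: <T=8, E=∅, St=[if0 :: mulL(2)]>
t=9: <T=-1, E={y↦thunk(8, ∅)}, St=[mulL(2)]>
→ final value -2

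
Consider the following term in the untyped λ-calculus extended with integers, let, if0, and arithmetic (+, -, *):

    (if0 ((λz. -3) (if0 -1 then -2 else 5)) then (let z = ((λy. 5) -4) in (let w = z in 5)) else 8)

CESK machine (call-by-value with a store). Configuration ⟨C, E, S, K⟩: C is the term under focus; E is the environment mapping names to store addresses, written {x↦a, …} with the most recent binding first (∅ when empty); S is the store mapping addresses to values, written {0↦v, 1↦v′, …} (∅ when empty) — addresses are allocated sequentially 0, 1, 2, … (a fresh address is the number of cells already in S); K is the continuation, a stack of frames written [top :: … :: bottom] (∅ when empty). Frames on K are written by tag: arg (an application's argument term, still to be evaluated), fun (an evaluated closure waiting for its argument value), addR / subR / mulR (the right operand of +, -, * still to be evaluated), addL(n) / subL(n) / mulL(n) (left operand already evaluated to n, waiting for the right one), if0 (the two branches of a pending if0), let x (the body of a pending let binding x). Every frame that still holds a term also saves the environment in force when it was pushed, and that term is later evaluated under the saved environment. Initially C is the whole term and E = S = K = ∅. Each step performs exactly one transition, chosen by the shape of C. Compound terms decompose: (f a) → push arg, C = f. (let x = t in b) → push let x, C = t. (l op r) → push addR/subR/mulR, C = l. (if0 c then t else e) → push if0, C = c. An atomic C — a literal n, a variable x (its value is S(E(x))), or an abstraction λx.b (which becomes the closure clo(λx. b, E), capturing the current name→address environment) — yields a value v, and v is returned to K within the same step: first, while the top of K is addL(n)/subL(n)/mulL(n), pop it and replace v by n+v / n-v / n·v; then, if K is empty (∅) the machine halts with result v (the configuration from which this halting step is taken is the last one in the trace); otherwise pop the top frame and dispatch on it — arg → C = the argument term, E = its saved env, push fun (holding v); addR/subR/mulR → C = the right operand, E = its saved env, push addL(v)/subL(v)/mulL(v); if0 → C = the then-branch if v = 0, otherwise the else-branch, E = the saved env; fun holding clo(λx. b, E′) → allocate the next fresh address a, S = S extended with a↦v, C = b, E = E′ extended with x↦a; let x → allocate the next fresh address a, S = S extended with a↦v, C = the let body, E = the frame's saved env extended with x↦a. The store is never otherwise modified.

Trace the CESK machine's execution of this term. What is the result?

step 0: <C=(if0 ((λz. -3) (if0 -1 then -2 else 5)) then (let z = ((λy. 5) -4) in (let w = z in 5)) else 8), E=∅, S=∅, K=∅>
step 1: <C=((λz. -3) (if0 -1 then -2 else 5)), E=∅, S=∅, K=[if0]>
step 2: <C=(λz. -3), E=∅, S=∅, K=[arg :: if0]>
step 3: <C=(if0 -1 then -2 else 5), E=∅, S=∅, K=[fun :: if0]>
step 4: <C=-1, E=∅, S=∅, K=[if0 :: fun :: if0]>
step 5: <C=5, E=∅, S=∅, K=[fun :: if0]>
step 6: <C=-3, E={z↦0}, S={0↦5}, K=[if0]>
step 7: <C=8, E=∅, S={0↦5}, K=∅>
→ final value 8

Answer: 8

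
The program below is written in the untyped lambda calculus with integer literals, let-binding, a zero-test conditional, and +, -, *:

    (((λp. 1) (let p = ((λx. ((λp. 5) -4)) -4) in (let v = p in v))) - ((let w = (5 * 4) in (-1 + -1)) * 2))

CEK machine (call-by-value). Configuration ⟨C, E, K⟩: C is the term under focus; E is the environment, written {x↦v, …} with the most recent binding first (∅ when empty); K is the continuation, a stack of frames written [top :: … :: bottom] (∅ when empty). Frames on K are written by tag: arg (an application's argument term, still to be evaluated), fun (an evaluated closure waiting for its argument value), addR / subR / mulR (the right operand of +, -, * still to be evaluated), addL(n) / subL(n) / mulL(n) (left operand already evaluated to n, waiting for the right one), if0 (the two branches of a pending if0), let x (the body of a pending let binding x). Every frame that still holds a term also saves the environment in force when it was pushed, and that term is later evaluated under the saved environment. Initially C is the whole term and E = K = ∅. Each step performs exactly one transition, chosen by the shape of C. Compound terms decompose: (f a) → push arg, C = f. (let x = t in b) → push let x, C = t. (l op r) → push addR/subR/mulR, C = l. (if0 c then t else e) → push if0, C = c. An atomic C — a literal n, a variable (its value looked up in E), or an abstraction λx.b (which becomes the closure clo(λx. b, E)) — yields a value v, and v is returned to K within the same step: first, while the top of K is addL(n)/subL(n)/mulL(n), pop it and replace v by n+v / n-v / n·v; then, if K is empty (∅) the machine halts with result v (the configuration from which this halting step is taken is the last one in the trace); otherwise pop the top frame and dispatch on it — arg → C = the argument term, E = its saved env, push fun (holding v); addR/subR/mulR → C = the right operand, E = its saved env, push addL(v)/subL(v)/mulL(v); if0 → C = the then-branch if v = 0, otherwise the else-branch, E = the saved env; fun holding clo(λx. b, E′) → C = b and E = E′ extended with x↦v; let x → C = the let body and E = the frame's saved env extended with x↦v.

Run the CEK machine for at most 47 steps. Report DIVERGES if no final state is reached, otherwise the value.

step 0: ⟨C=(((λp. 1) (let p = ((λx. ((λp. 5) -4)) -4) in (let v = p in v))) - ((let w = (5 * 4) in (-1 + -1)) * 2)); E=∅; K=∅⟩
step 1: ⟨C=((λp. 1) (let p = ((λx. ((λp. 5) -4)) -4) in (let v = p in v))); E=∅; K=[subR]⟩
step 2: ⟨C=(λp. 1); E=∅; K=[arg :: subR]⟩
step 3: ⟨C=(let p = ((λx. ((λp. 5) -4)) -4) in (let v = p in v)); E=∅; K=[fun :: subR]⟩
step 4: ⟨C=((λx. ((λp. 5) -4)) -4); E=∅; K=[let p :: fun :: subR]⟩
step 5: ⟨C=(λx. ((λp. 5) -4)); E=∅; K=[arg :: let p :: fun :: subR]⟩
step 6: ⟨C=-4; E=∅; K=[fun :: let p :: fun :: subR]⟩
step 7: ⟨C=((λp. 5) -4); E={x↦-4}; K=[let p :: fun :: subR]⟩
step 8: ⟨C=(λp. 5); E={x↦-4}; K=[arg :: let p :: fun :: subR]⟩
step 9: ⟨C=-4; E={x↦-4}; K=[fun :: let p :: fun :: subR]⟩
step 10: ⟨C=5; E={p↦-4, x↦-4}; K=[let p :: fun :: subR]⟩
step 11: ⟨C=(let v = p in v); E={p↦5}; K=[fun :: subR]⟩
step 12: ⟨C=p; E={p↦5}; K=[let v :: fun :: subR]⟩
step 13: ⟨C=v; E={v↦5, p↦5}; K=[fun :: subR]⟩
step 14: ⟨C=1; E={p↦5}; K=[subR]⟩
step 15: ⟨C=((let w = (5 * 4) in (-1 + -1)) * 2); E=∅; K=[subL(1)]⟩
step 16: ⟨C=(let w = (5 * 4) in (-1 + -1)); E=∅; K=[mulR :: subL(1)]⟩
step 17: ⟨C=(5 * 4); E=∅; K=[let w :: mulR :: subL(1)]⟩
step 18: ⟨C=5; E=∅; K=[mulR :: let w :: mulR :: subL(1)]⟩
step 19: ⟨C=4; E=∅; K=[mulL(5) :: let w :: mulR :: subL(1)]⟩
step 20: ⟨C=(-1 + -1); E={w↦20}; K=[mulR :: subL(1)]⟩
step 21: ⟨C=-1; E={w↦20}; K=[addR :: mulR :: subL(1)]⟩
step 22: ⟨C=-1; E={w↦20}; K=[addL(-1) :: mulR :: subL(1)]⟩
step 23: ⟨C=2; E=∅; K=[mulL(-2) :: subL(1)]⟩
→ final value 5

Answer: 5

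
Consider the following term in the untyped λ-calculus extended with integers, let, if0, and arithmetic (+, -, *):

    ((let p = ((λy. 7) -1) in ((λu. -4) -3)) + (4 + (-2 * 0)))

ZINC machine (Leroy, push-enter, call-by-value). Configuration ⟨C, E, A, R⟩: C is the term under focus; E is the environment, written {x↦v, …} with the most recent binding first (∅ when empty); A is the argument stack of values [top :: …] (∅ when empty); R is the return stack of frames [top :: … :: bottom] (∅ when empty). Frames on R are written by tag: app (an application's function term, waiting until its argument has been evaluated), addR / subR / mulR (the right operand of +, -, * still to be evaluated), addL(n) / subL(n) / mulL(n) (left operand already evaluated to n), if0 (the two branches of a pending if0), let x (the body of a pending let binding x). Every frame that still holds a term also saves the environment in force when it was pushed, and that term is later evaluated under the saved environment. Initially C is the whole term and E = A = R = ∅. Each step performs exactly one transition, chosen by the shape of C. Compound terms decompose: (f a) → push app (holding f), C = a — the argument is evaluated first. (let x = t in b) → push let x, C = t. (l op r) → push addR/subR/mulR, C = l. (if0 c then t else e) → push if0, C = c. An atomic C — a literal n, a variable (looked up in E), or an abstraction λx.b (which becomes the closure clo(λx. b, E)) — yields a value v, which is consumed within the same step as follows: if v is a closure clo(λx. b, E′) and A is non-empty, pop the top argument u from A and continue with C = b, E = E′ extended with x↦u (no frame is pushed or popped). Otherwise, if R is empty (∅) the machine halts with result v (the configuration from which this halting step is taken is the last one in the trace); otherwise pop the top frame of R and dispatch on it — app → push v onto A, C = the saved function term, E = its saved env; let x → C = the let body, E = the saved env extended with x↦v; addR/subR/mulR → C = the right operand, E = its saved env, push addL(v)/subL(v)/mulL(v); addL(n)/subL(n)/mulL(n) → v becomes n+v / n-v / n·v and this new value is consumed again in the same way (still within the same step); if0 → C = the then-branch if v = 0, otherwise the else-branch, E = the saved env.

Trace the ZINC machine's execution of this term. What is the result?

Answer: 0

Machine steps:
0. [C=((let p = ((λy. 7) -1) in ((λu. -4) -3)) + (4 + (-2 * 0))) | E=∅ | A=∅ | R=∅]
1. [C=(let p = ((λy. 7) -1) in ((λu. -4) -3)) | E=∅ | A=∅ | R=[addR]]
2. [C=((λy. 7) -1) | E=∅ | A=∅ | R=[let p :: addR]]
3. [C=-1 | E=∅ | A=∅ | R=[app :: let p :: addR]]
4. [C=(λy. 7) | E=∅ | A=[-1] | R=[let p :: addR]]
5. [C=7 | E={y↦-1} | A=∅ | R=[let p :: addR]]
6. [C=((λu. -4) -3) | E={p↦7} | A=∅ | R=[addR]]
7. [C=-3 | E={p↦7} | A=∅ | R=[app :: addR]]
8. [C=(λu. -4) | E={p↦7} | A=[-3] | R=[addR]]
9. [C=-4 | E={u↦-3, p↦7} | A=∅ | R=[addR]]
10. [C=(4 + (-2 * 0)) | E=∅ | A=∅ | R=[addL(-4)]]
11. [C=4 | E=∅ | A=∅ | R=[addR :: addL(-4)]]
12. [C=(-2 * 0) | E=∅ | A=∅ | R=[addL(4) :: addL(-4)]]
13. [C=-2 | E=∅ | A=∅ | R=[mulR :: addL(4) :: addL(-4)]]
14. [C=0 | E=∅ | A=∅ | R=[mulL(-2) :: addL(4) :: addL(-4)]]
→ final value 0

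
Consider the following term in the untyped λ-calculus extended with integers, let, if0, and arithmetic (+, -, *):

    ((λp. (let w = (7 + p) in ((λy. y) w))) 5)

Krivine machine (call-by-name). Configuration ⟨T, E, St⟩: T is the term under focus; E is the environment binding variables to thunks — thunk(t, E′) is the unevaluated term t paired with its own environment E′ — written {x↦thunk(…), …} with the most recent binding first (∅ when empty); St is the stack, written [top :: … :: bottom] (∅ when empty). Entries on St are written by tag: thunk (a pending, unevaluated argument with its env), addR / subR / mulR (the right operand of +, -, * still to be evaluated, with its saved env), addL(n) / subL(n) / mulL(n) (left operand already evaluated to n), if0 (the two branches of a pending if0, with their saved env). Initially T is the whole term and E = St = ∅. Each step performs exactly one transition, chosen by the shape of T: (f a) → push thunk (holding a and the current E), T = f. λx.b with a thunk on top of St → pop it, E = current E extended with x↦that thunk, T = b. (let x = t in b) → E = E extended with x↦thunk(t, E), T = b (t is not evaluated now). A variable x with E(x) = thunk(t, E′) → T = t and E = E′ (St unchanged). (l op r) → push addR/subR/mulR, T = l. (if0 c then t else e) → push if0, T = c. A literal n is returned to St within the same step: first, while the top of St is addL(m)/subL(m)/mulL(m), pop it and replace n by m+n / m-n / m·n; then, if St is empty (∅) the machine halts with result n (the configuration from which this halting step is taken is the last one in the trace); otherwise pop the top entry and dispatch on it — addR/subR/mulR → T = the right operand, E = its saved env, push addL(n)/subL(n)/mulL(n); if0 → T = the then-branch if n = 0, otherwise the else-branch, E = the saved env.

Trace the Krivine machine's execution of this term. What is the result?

Answer: 12

Machine steps:
[0] <T=((λp. (let w = (7 + p) in ((λy. y) w))) 5), E=∅, St=∅>
[1] <T=(λp. (let w = (7 + p) in ((λy. y) w))), E=∅, St=[thunk]>
[2] <T=(let w = (7 + p) in ((λy. y) w)), E={p↦thunk(5, ∅)}, St=∅>
[3] <T=((λy. y) w), E={w↦thunk((7 + p), {p↦thunk(5, ∅)}), p↦thunk(5, ∅)}, St=∅>
[4] <T=(λy. y), E={w↦thunk((7 + p), {p↦thunk(5, ∅)}), p↦thunk(5, ∅)}, St=[thunk]>
[5] <T=y, E={y↦thunk(w, {w↦thunk((7 + p), {p↦thunk(5, ∅)}), p↦thunk(5, ∅)}), w↦thunk((7 + p), {p↦thunk(5, ∅)}), p↦thunk(5, ∅)}, St=∅>
[6] <T=w, E={w↦thunk((7 + p), {p↦thunk(5, ∅)}), p↦thunk(5, ∅)}, St=∅>
[7] <T=(7 + p), E={p↦thunk(5, ∅)}, St=∅>
[8] <T=7, E={p↦thunk(5, ∅)}, St=[addR]>
[9] <T=p, E={p↦thunk(5, ∅)}, St=[addL(7)]>
[10] <T=5, E=∅, St=[addL(7)]>
→ final value 12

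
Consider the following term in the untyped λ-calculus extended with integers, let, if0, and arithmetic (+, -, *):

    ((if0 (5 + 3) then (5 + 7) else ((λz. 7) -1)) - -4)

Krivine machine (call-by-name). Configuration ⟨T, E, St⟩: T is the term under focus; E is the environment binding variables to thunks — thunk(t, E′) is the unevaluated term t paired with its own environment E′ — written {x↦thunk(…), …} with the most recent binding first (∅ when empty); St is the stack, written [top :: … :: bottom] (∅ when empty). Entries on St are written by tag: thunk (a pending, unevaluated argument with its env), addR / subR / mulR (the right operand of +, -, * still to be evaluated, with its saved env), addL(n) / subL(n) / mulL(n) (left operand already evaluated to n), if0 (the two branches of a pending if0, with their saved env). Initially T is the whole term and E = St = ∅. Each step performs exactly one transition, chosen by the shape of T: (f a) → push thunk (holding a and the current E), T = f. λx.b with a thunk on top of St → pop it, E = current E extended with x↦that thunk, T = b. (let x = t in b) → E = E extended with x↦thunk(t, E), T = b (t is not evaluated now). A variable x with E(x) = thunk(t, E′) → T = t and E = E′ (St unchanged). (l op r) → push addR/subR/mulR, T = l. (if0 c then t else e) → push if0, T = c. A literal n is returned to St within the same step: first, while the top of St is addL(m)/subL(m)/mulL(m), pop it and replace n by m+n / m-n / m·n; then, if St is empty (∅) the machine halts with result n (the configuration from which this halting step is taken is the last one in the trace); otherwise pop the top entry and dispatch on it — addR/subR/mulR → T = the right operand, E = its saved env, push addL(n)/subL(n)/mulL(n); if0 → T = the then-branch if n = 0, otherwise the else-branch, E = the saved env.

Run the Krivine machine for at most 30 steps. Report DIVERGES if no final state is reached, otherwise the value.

Answer: 11

Machine steps:
step 0: [T=((if0 (5 + 3) then (5 + 7) else ((λz. 7) -1)) - -4) | E=∅ | St=∅]
step 1: [T=(if0 (5 + 3) then (5 + 7) else ((λz. 7) -1)) | E=∅ | St=[subR]]
step 2: [T=(5 + 3) | E=∅ | St=[if0 :: subR]]
step 3: [T=5 | E=∅ | St=[addR :: if0 :: subR]]
step 4: [T=3 | E=∅ | St=[addL(5) :: if0 :: subR]]
step 5: [T=((λz. 7) -1) | E=∅ | St=[subR]]
step 6: [T=(λz. 7) | E=∅ | St=[thunk :: subR]]
step 7: [T=7 | E={z↦thunk(-1, ∅)} | St=[subR]]
step 8: [T=-4 | E=∅ | St=[subL(7)]]
→ final value 11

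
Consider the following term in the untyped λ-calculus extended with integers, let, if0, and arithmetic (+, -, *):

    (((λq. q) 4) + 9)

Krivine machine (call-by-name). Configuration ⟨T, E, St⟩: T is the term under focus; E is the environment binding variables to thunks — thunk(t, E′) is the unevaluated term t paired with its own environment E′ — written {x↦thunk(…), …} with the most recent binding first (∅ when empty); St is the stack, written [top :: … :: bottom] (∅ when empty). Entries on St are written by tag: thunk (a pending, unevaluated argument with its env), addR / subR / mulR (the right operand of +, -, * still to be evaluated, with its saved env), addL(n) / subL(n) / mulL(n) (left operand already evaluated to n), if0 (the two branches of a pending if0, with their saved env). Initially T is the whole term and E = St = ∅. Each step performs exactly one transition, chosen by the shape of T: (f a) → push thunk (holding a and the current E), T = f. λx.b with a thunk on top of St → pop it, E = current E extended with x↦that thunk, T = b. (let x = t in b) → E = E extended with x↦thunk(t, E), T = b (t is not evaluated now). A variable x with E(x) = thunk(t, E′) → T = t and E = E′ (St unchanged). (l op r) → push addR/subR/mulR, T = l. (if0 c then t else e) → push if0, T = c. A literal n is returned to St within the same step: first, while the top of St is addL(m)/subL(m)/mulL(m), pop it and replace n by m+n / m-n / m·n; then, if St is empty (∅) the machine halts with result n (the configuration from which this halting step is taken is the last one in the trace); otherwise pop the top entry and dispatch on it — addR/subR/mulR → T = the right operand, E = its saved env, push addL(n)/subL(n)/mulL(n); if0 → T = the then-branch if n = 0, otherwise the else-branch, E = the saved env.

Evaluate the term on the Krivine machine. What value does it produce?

t=0: <T=(((λq. q) 4) + 9), E=∅, St=∅>
t=1: <T=((λq. q) 4), E=∅, St=[addR]>
t=2: <T=(λq. q), E=∅, St=[thunk :: addR]>
t=3: <T=q, E={q↦thunk(4, ∅)}, St=[addR]>
t=4: <T=4, E=∅, St=[addR]>
t=5: <T=9, E=∅, St=[addL(4)]>
→ final value 13

Answer: 13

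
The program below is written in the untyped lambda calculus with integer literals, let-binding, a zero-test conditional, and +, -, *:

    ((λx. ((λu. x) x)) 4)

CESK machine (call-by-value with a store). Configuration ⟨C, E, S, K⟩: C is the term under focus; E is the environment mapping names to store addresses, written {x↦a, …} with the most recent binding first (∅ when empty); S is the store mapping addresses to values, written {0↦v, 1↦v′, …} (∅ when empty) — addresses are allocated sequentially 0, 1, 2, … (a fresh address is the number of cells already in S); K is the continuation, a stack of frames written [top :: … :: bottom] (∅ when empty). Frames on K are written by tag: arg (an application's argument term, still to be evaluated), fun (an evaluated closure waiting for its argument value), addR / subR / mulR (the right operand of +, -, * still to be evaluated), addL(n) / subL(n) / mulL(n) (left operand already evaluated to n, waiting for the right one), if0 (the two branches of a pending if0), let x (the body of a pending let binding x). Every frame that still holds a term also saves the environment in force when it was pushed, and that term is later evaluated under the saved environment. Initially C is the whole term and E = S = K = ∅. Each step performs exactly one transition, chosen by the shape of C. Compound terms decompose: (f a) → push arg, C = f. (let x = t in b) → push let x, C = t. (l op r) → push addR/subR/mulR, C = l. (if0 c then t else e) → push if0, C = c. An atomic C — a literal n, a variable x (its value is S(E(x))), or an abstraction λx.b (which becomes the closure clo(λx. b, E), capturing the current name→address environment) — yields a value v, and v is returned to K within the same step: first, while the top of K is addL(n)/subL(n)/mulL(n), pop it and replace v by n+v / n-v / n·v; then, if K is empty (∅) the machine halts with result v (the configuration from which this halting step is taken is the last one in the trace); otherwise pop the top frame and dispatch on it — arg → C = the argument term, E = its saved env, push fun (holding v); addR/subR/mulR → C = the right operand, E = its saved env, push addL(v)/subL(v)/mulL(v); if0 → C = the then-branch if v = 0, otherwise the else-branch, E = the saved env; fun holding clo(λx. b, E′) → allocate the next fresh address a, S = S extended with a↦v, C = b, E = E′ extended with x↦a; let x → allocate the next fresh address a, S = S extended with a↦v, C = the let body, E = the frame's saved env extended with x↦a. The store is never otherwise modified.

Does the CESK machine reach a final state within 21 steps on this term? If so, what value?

t=0: ⟨C=((λx. ((λu. x) x)) 4); E=∅; S=∅; K=∅⟩
t=1: ⟨C=(λx. ((λu. x) x)); E=∅; S=∅; K=[arg]⟩
t=2: ⟨C=4; E=∅; S=∅; K=[fun]⟩
t=3: ⟨C=((λu. x) x); E={x↦0}; S={0↦4}; K=∅⟩
t=4: ⟨C=(λu. x); E={x↦0}; S={0↦4}; K=[arg]⟩
t=5: ⟨C=x; E={x↦0}; S={0↦4}; K=[fun]⟩
t=6: ⟨C=x; E={u↦1, x↦0}; S={0↦4, 1↦4}; K=∅⟩
→ final value 4

Answer: 4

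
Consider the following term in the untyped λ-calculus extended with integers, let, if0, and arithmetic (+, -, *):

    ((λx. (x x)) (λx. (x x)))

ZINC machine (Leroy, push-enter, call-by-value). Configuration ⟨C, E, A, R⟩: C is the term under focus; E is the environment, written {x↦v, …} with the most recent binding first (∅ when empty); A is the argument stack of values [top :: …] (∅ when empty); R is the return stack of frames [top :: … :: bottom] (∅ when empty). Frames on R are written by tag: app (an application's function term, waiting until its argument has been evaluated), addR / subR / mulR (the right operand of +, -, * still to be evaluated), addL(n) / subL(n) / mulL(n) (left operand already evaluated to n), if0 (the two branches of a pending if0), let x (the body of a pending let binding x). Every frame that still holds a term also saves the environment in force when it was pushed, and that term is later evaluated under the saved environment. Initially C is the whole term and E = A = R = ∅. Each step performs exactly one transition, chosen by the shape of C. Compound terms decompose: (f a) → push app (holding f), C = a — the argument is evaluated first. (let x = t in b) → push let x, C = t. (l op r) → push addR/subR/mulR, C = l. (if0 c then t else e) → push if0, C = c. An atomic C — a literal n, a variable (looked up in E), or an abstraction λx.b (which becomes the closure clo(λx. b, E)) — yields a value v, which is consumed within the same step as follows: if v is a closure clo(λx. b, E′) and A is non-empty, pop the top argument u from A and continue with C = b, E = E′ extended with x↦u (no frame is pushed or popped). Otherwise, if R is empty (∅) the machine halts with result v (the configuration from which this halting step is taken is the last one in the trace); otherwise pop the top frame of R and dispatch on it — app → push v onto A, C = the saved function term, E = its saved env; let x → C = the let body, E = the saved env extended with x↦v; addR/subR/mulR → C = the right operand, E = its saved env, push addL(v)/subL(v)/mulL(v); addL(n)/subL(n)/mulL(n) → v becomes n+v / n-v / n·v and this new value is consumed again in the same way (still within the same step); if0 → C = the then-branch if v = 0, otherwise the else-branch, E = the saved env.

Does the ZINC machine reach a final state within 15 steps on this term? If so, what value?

step 0: <C=((λx. (x x)) (λx. (x x))), E=∅, A=∅, R=∅>
step 1: <C=(λx. (x x)), E=∅, A=∅, R=[app]>
step 2: <C=(λx. (x x)), E=∅, A=[clo(λx. (x x), ∅)], R=∅>
step 3: <C=(x x), E={x↦clo(λx. (x x), ∅)}, A=∅, R=∅>
step 4: <C=x, E={x↦clo(λx. (x x), ∅)}, A=∅, R=[app]>
step 5: <C=x, E={x↦clo(λx. (x x), ∅)}, A=[clo(λx. (x x), ∅)], R=∅>
… configuration repeats with period 3 (steps 3–5 recur indefinitely) …

Answer: DIVERGES (no final state within 15 steps)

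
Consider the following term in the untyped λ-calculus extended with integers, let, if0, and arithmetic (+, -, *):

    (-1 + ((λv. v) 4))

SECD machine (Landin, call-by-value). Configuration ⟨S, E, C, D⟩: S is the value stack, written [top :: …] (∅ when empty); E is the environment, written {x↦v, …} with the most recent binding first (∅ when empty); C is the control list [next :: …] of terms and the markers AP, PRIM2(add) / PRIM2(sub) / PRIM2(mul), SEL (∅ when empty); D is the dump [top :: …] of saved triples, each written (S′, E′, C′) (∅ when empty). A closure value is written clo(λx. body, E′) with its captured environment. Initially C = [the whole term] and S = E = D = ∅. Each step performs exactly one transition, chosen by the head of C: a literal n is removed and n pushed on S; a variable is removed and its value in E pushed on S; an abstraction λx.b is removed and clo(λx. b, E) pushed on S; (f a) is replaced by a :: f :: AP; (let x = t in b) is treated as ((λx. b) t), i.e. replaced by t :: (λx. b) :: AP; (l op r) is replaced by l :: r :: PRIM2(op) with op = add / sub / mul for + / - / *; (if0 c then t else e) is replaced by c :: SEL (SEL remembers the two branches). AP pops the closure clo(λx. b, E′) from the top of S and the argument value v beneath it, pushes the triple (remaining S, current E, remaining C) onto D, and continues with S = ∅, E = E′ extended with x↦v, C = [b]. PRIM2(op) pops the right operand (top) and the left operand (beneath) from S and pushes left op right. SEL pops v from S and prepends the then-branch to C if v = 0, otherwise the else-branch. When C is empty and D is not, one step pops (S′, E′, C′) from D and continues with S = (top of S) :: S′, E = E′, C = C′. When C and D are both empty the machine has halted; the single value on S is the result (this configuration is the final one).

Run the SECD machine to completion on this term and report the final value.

Answer: 3

Machine steps:
[0] <S=∅, E=∅, C=[(-1 + ((λv. v) 4))], D=∅>
[1] <S=∅, E=∅, C=[-1 :: ((λv. v) 4) :: PRIM2(add)], D=∅>
[2] <S=[-1], E=∅, C=[((λv. v) 4) :: PRIM2(add)], D=∅>
[3] <S=[-1], E=∅, C=[4 :: (λv. v) :: AP :: PRIM2(add)], D=∅>
[4] <S=[4 :: -1], E=∅, C=[(λv. v) :: AP :: PRIM2(add)], D=∅>
[5] <S=[clo(λv. v, ∅) :: 4 :: -1], E=∅, C=[AP :: PRIM2(add)], D=∅>
[6] <S=∅, E={v↦4}, C=[v], D=[([-1], ∅, [PRIM2(add)])]>
[7] <S=[4], E={v↦4}, C=∅, D=[([-1], ∅, [PRIM2(add)])]>
[8] <S=[4 :: -1], E=∅, C=[PRIM2(add)], D=∅>
[9] <S=[3], E=∅, C=∅, D=∅>
→ final value 3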